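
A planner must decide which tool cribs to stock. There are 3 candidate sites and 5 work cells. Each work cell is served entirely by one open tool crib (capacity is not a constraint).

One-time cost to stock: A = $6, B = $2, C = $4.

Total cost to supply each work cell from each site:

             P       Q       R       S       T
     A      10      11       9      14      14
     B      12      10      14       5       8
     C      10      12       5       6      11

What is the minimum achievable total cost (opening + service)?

For any fixed open set, each work cell goes to its cheapest open site; total = fixed + service.
{B, C}: P→C 10, Q→B 10, R→C 5, S→B 5, T→B 8. Service 38; fixed 6; total 44.
{C}: P→C 10, Q→C 12, R→C 5, S→C 6, T→C 11. Service 44; fixed 4; total 48.
{A, B}: P→A 10, Q→B 10, R→A 9, S→B 5, T→B 8. Service 42; fixed 8; total 50.
{A, B, C}: service 38 + fixed 12 = 50
No other subset beats 44.

Minimum total cost: 44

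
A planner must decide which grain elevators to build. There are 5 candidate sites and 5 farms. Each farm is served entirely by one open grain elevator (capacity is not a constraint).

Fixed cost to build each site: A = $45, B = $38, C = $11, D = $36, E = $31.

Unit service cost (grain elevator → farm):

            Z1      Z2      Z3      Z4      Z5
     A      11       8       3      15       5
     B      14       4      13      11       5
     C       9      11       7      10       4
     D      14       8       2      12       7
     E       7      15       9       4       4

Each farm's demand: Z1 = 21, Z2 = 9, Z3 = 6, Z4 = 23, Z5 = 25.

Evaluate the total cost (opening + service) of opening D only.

Each farm is assigned to its cheapest site among the open ones.
{D}: Z1→D 14·21=294, Z2→D 8·9=72, Z3→D 2·6=12, Z4→D 12·23=276, Z5→D 7·25=175. Service 829; fixed 36; total 865.

Total cost: 865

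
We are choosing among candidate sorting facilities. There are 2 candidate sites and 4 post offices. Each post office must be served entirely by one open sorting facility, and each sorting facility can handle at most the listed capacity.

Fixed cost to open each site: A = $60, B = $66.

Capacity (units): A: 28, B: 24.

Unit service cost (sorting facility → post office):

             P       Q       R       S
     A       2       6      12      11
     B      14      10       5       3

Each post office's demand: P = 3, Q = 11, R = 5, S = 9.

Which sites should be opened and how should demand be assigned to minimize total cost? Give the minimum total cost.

Open {A, B}: P→A 2·3=6, Q→A 6·11=66, R→B 5·5=25, S→B 3·9=27.
Loads: A carries 14/28, B carries 14/24. Service 124; fixed 126; total 250.
Next best feasible plan costs 285.

Minimum total cost: 250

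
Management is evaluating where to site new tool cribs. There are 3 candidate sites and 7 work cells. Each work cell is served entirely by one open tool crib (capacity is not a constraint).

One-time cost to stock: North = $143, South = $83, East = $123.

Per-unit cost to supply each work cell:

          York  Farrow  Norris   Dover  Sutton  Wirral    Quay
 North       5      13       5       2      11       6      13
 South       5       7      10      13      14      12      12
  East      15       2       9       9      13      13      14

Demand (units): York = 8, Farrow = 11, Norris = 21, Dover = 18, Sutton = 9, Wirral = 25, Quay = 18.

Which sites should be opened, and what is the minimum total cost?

Open North and South; minimum total cost 949.

For any fixed open set, each work cell goes to its cheapest open site; total = fixed + service.
{North, South}: York→North 5·8=40, Farrow→South 7·11=77, Norris→North 5·21=105, Dover→North 2·18=36, Sutton→North 11·9=99, Wirral→North 6·25=150, Quay→South 12·18=216. Service 723; fixed 226; total 949.
{North}: York→North 5·8=40, Farrow→North 13·11=143, Norris→North 5·21=105, Dover→North 2·18=36, Sutton→North 11·9=99, Wirral→North 6·25=150, Quay→North 13·18=234. Service 807; fixed 143; total 950.
{North, East}: service 686 + fixed 266 = 952
{North, South, East}: service 668 + fixed 349 = 1017
No other subset beats 949.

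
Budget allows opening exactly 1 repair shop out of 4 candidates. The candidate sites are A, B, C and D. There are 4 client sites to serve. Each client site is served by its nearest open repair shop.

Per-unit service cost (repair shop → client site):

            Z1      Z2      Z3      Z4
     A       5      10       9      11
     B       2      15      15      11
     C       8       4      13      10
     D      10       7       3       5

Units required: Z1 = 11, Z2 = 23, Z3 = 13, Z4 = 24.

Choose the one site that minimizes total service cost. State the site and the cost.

With exactly 1 open, each client site uses its cheapest among the chosen.
{D}: Z1→D 10·11=110, Z2→D 7·23=161, Z3→D 3·13=39, Z4→D 5·24=120. Service cost 430.
{C}: service cost 589
{A}: service cost 666
Among all 4 size-1 choices, {D} is lowest.

Choose D only; total service cost 430.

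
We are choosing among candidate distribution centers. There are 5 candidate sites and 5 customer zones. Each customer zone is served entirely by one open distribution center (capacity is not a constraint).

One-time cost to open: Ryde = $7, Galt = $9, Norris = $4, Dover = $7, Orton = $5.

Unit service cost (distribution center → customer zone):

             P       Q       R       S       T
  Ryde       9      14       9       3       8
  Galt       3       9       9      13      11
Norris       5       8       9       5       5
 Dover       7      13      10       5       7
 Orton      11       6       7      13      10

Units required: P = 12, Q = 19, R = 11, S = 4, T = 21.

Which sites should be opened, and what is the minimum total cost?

For any fixed open set, each customer zone goes to its cheapest open site; total = fixed + service.
{Ryde, Galt, Norris, Orton}: P→Galt 3·12=36, Q→Orton 6·19=114, R→Orton 7·11=77, S→Ryde 3·4=12, T→Norris 5·21=105. Service 344; fixed 25; total 369.
{Galt, Norris, Orton}: P→Galt 3·12=36, Q→Orton 6·19=114, R→Orton 7·11=77, S→Norris 5·4=20, T→Norris 5·21=105. Service 352; fixed 18; total 370.
{Ryde, Galt, Norris, Dover, Orton}: P→Galt 3·12=36, Q→Orton 6·19=114, R→Orton 7·11=77, S→Ryde 3·4=12, T→Norris 5·21=105. Service 344; fixed 32; total 376.
{Norris}: P→Norris 5·12=60, Q→Norris 8·19=152, R→Norris 9·11=99, S→Norris 5·4=20, T→Norris 5·21=105. Service 436; fixed 4; total 440.
No other subset beats 369.

Open Ryde, Galt, Norris and Orton; minimum total cost 369.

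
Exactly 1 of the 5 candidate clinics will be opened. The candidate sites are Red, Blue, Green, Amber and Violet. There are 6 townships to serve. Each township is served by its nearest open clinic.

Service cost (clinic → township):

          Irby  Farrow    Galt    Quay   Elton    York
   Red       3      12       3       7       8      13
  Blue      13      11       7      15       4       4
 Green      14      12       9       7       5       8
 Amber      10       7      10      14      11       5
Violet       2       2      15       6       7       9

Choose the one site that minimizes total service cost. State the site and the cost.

Choose Violet only; total service cost 41.

With exactly 1 open, each township uses its cheapest among the chosen.
{Violet}: Irby→Violet 2, Farrow→Violet 2, Galt→Violet 15, Quay→Violet 6, Elton→Violet 7, York→Violet 9. Service cost 41.
{Red}: service cost 46
{Blue}: service cost 54
Among all 5 size-1 choices, {Violet} is lowest.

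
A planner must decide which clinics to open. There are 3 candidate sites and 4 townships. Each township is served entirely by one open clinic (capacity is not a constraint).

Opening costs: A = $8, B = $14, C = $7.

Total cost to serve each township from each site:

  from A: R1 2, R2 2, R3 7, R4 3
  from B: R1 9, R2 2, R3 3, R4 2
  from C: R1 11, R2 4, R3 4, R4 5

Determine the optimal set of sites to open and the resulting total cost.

For any fixed open set, each township goes to its cheapest open site; total = fixed + service.
{A}: R1→A 2, R2→A 2, R3→A 7, R4→A 3. Service 14; fixed 8; total 22.
{A, C}: R1→A 2, R2→A 2, R3→C 4, R4→A 3. Service 11; fixed 15; total 26.
{B}: R1→B 9, R2→B 2, R3→B 3, R4→B 2. Service 16; fixed 14; total 30.
{A, B, C}: R1→A 2, R2→A 2, R3→B 3, R4→B 2. Service 9; fixed 29; total 38.
(All 7 nonempty subsets were checked; A only is lowest.)

Open A only; minimum total cost 22.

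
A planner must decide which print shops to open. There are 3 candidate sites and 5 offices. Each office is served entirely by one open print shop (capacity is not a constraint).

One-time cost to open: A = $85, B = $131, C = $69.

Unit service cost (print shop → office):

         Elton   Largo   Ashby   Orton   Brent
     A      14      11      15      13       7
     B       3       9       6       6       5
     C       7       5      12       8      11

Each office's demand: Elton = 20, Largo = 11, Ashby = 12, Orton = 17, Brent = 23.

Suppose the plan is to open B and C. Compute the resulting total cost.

Each office is assigned to its cheapest site among the open ones.
{B, C}: Elton→B 3·20=60, Largo→C 5·11=55, Ashby→B 6·12=72, Orton→B 6·17=102, Brent→B 5·23=115. Service 404; fixed 200; total 604.

Total cost: 604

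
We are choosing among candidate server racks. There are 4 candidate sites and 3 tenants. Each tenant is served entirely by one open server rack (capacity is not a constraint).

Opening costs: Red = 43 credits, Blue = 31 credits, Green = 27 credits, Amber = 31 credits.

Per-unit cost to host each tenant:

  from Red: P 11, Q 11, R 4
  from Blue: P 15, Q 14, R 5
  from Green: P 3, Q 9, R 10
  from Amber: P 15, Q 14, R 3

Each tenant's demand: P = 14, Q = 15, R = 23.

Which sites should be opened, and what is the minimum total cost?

For any fixed open set, each tenant goes to its cheapest open site; total = fixed + service.
{Green, Amber}: P→Green 3·14=42, Q→Green 9·15=135, R→Amber 3·23=69. Service 246; fixed 58; total 304.
{Blue, Green, Amber}: service 246 + fixed 89 = 335
{Red, Green}: P→Green 3·14=42, Q→Green 9·15=135, R→Red 4·23=92. Service 269; fixed 70; total 339.
{Red, Blue, Green, Amber}: service 246 + fixed 132 = 378
No other subset beats 304.

Open Green and Amber; minimum total cost 304.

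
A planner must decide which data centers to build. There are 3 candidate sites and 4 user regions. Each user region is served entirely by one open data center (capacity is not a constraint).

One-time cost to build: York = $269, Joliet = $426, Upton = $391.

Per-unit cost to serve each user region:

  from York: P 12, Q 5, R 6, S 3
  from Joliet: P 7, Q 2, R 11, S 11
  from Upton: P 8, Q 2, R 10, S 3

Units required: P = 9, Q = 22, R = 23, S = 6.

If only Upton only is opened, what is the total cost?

Each user region is assigned to its cheapest site among the open ones.
{Upton}: P→Upton 8·9=72, Q→Upton 2·22=44, R→Upton 10·23=230, S→Upton 3·6=18. Service 364; fixed 391; total 755.

Total cost: 755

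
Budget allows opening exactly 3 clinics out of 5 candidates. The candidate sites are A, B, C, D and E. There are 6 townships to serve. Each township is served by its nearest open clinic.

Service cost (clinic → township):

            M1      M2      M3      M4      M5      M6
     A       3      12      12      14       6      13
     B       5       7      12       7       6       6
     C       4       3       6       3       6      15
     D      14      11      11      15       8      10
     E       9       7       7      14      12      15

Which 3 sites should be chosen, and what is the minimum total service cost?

With exactly 3 open, each township uses its cheapest among the chosen.
{A, B, C}: M1→A 3, M2→C 3, M3→C 6, M4→C 3, M5→A 6, M6→B 6. Service cost 27.
{B, C, D}: service cost 28
{B, C, E}: service cost 28
Among all 10 size-3 choices, {A, B, C} is lowest.

Choose A, B and C; total service cost 27.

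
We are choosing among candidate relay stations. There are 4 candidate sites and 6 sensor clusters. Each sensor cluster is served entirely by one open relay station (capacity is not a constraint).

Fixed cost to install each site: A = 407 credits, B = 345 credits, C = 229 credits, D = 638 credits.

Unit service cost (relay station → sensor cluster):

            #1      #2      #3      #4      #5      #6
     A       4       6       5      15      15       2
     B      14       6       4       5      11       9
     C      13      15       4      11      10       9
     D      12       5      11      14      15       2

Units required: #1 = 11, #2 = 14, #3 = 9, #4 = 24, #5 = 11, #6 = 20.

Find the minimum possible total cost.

Minimum total cost: 1040

For any fixed open set, each sensor cluster goes to its cheapest open site; total = fixed + service.
{B}: #1→B 14·11=154, #2→B 6·14=84, #3→B 4·9=36, #4→B 5·24=120, #5→B 11·11=121, #6→B 9·20=180. Service 695; fixed 345; total 1040.
{A}: service 738 + fixed 407 = 1145
{C}: #1→C 13·11=143, #2→C 15·14=210, #3→C 4·9=36, #4→C 11·24=264, #5→C 10·11=110, #6→C 9·20=180. Service 943; fixed 229; total 1172.
{A, B, C, D}: service 420 + fixed 1619 = 2039
No other subset beats 1040.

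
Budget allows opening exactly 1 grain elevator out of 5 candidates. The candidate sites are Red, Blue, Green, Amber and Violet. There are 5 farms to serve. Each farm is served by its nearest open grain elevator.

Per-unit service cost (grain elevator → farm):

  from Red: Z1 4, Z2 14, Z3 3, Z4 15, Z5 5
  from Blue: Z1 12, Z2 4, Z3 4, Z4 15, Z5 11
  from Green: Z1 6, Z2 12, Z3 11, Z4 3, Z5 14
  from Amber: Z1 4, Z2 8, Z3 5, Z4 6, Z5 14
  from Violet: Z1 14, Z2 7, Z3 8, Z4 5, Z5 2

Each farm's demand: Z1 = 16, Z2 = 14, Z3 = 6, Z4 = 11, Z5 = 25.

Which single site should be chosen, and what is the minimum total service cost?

With exactly 1 open, each farm uses its cheapest among the chosen.
{Violet}: Z1→Violet 14·16=224, Z2→Violet 7·14=98, Z3→Violet 8·6=48, Z4→Violet 5·11=55, Z5→Violet 2·25=50. Service cost 475.
{Red}: service cost 568
{Amber}: service cost 622
Among all 5 size-1 choices, {Violet} is lowest.

Choose Violet only; total service cost 475.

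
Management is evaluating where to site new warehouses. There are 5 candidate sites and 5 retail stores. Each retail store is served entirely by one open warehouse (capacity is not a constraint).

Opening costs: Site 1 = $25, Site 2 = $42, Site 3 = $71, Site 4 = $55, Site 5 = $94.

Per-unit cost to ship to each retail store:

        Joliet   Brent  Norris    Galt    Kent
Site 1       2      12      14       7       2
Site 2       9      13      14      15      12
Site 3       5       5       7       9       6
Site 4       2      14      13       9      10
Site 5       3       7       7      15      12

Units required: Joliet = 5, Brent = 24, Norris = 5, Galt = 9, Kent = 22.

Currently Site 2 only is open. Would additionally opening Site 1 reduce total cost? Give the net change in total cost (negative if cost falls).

Yes — net change −326 (cost falls by 326).

Current service cost with {Site 2}: 826.
Adding Site 1: each retail store re-picks its cheapest; new service cost 475, saving 351.
Extra fixed cost: 25. Net change = 25 − 351 = -326.
(Totals: 868 → 542.)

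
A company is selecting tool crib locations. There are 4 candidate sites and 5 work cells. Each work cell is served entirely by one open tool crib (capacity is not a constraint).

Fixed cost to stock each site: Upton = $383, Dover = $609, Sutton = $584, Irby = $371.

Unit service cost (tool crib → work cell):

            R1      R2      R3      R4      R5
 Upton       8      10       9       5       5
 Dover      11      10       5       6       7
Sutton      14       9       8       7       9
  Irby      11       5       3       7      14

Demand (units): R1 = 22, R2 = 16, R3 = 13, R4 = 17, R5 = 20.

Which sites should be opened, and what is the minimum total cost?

For any fixed open set, each work cell goes to its cheapest open site; total = fixed + service.
{Upton}: R1→Upton 8·22=176, R2→Upton 10·16=160, R3→Upton 9·13=117, R4→Upton 5·17=85, R5→Upton 5·20=100. Service 638; fixed 383; total 1021.
{Irby}: R1→Irby 11·22=242, R2→Irby 5·16=80, R3→Irby 3·13=39, R4→Irby 7·17=119, R5→Irby 14·20=280. Service 760; fixed 371; total 1131.
{Upton, Irby}: service 480 + fixed 754 = 1234
{Upton, Dover, Sutton, Irby}: service 480 + fixed 1947 = 2427
(All 15 nonempty subsets were checked; Upton only is lowest.)

Open Upton only; minimum total cost 1021.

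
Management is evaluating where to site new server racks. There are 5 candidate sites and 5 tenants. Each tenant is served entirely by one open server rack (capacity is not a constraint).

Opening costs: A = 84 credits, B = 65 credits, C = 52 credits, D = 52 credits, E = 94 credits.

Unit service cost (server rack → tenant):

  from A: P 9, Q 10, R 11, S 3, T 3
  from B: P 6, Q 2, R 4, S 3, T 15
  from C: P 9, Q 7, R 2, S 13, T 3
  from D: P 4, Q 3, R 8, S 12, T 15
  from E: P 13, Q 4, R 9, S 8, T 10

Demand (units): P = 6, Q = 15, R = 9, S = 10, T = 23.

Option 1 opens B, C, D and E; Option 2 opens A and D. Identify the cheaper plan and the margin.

Option 1: {B, C, D, E}: P→D 4·6=24, Q→B 2·15=30, R→C 2·9=18, S→B 3·10=30, T→C 3·23=69. Service 171; fixed 263; total 434.
Option 2: {A, D}: P→D 4·6=24, Q→D 3·15=45, R→D 8·9=72, S→A 3·10=30, T→A 3·23=69. Service 240; fixed 136; total 376.
Difference: |434 − 376| = 58.

Option 2 is cheaper by 58.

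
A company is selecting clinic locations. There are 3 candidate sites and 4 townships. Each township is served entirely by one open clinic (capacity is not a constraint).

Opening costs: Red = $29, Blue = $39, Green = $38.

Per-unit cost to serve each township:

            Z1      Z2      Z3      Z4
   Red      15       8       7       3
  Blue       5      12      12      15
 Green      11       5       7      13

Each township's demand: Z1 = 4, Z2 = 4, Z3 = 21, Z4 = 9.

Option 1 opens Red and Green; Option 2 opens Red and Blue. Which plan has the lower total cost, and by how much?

Option 2 is cheaper by 11.

Option 1: {Red, Green}: Z1→Green 11·4=44, Z2→Green 5·4=20, Z3→Red 7·21=147, Z4→Red 3·9=27. Service 238; fixed 67; total 305.
Option 2: {Red, Blue}: Z1→Blue 5·4=20, Z2→Red 8·4=32, Z3→Red 7·21=147, Z4→Red 3·9=27. Service 226; fixed 68; total 294.
Difference: |305 − 294| = 11.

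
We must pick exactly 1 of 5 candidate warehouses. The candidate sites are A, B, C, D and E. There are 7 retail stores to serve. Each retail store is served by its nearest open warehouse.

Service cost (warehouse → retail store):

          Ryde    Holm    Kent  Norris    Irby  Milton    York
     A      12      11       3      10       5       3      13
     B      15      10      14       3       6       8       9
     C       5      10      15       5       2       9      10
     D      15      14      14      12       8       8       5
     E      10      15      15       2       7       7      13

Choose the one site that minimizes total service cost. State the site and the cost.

Choose C only; total service cost 56.

With exactly 1 open, each retail store uses its cheapest among the chosen.
{C}: Ryde→C 5, Holm→C 10, Kent→C 15, Norris→C 5, Irby→C 2, Milton→C 9, York→C 10. Service cost 56.
{A}: service cost 57
{B}: service cost 65
Among all 5 size-1 choices, {C} is lowest.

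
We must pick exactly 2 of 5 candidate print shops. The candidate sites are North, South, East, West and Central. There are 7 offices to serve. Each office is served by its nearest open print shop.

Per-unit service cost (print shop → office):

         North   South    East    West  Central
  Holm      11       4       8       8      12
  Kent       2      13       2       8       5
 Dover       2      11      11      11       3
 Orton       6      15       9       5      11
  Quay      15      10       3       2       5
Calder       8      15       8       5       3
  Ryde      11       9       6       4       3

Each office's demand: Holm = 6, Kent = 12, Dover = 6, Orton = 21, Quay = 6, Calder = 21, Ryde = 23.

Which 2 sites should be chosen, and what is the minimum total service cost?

With exactly 2 open, each office uses its cheapest among the chosen.
{West, Central}: Holm→West 8·6=48, Kent→Central 5·12=60, Dover→Central 3·6=18, Orton→West 5·21=105, Quay→West 2·6=12, Calder→Central 3·21=63, Ryde→Central 3·23=69. Service cost 375.
{North, Central}: service cost 390
{North, West}: service cost 398
Among all 10 size-2 choices, {West, Central} is lowest.

Choose West and Central; total service cost 375.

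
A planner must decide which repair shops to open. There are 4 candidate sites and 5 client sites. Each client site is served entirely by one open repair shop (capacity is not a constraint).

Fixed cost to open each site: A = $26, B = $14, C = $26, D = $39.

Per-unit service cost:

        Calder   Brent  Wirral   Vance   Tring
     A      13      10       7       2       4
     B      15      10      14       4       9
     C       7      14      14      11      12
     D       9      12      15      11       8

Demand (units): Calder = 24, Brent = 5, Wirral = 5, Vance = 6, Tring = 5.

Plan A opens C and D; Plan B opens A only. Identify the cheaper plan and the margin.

Plan A: {C, D}: Calder→C 7·24=168, Brent→D 12·5=60, Wirral→C 14·5=70, Vance→C 11·6=66, Tring→D 8·5=40. Service 404; fixed 65; total 469.
Plan B: {A}: Calder→A 13·24=312, Brent→A 10·5=50, Wirral→A 7·5=35, Vance→A 2·6=12, Tring→A 4·5=20. Service 429; fixed 26; total 455.
Difference: |469 − 455| = 14.

Plan B is cheaper by 14.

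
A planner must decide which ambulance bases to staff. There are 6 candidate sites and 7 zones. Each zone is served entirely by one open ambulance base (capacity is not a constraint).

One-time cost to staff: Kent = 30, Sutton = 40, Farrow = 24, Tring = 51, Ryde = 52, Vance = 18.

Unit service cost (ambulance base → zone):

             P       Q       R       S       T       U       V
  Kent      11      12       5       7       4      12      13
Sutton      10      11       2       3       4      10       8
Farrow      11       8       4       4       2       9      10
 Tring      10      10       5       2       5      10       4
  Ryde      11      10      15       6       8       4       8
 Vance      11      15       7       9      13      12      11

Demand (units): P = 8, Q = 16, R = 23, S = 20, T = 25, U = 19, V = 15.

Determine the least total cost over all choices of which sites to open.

For any fixed open set, each zone goes to its cheapest open site; total = fixed + service.
{Sutton, Farrow, Tring, Ryde}: P→Sutton 10·8=80, Q→Farrow 8·16=128, R→Sutton 2·23=46, S→Tring 2·20=40, T→Farrow 2·25=50, U→Ryde 4·19=76, V→Tring 4·15=60. Service 480; fixed 167; total 647.
{Farrow, Tring, Ryde}: P→Tring 10·8=80, Q→Farrow 8·16=128, R→Farrow 4·23=92, S→Tring 2·20=40, T→Farrow 2·25=50, U→Ryde 4·19=76, V→Tring 4·15=60. Service 526; fixed 127; total 653.
{Sutton, Farrow, Tring, Ryde, Vance}: service 480 + fixed 185 = 665
{Kent, Sutton, Farrow, Tring, Ryde, Vance}: service 480 + fixed 215 = 695
No other subset beats 647.

Minimum total cost: 647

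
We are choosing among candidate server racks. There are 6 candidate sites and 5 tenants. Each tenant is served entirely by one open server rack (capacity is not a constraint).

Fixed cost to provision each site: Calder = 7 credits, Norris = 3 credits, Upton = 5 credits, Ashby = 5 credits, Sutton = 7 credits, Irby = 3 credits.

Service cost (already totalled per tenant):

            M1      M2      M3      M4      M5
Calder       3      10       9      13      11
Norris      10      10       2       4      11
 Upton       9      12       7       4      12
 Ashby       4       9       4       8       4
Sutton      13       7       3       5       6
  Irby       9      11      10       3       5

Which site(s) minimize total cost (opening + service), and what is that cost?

Open Norris and Ashby; minimum total cost 31.

For any fixed open set, each tenant goes to its cheapest open site; total = fixed + service.
{Norris, Ashby}: M1→Ashby 4, M2→Ashby 9, M3→Norris 2, M4→Norris 4, M5→Ashby 4. Service 23; fixed 8; total 31.
{Ashby, Irby}: service 24 + fixed 8 = 32
{Norris, Ashby, Irby}: M1→Ashby 4, M2→Ashby 9, M3→Norris 2, M4→Irby 3, M5→Ashby 4. Service 22; fixed 11; total 33.
{Calder, Norris, Upton, Ashby, Sutton, Irby}: M1→Calder 3, M2→Sutton 7, M3→Norris 2, M4→Irby 3, M5→Ashby 4. Service 19; fixed 30; total 49.
No other subset beats 31.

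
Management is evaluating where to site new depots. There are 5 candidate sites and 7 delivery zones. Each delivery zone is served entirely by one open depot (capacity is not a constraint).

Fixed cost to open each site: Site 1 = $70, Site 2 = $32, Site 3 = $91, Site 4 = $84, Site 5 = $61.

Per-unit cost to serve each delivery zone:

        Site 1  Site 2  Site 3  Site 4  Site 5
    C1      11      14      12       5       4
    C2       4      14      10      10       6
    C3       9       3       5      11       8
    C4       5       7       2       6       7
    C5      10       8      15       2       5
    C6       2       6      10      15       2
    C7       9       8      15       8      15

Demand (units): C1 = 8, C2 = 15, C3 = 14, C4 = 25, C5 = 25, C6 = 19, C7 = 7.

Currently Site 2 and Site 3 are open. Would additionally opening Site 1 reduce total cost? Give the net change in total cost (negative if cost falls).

Yes — net change −104 (cost falls by 104).

Current service cost with {Site 2, Site 3}: 708.
Adding Site 1: each delivery zone re-picks its cheapest; new service cost 534, saving 174.
Extra fixed cost: 70. Net change = 70 − 174 = -104.
(Totals: 831 → 727.)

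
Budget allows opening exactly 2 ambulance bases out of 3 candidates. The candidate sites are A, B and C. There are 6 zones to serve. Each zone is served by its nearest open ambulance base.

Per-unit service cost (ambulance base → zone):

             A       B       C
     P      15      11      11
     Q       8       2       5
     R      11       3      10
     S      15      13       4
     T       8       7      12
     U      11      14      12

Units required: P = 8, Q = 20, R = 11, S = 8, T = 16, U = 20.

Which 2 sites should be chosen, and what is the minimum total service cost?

Choose B and C; total service cost 545.

With exactly 2 open, each zone uses its cheapest among the chosen.
{B, C}: P→B 11·8=88, Q→B 2·20=40, R→B 3·11=33, S→C 4·8=32, T→B 7·16=112, U→C 12·20=240. Service cost 545.
{A, B}: service cost 597
{A, C}: service cost 678
Among all 3 size-2 choices, {B, C} is lowest.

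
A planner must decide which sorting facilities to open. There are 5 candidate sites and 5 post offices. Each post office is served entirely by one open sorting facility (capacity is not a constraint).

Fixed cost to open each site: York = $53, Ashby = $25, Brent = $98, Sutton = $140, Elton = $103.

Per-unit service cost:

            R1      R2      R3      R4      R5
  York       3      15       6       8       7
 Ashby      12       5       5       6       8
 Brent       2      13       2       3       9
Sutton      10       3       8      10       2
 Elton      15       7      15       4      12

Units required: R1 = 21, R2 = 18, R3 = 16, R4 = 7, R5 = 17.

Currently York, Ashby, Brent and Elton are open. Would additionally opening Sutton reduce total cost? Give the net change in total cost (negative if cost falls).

No — net change +19 (cost rises by 19).

Current service cost with {York, Ashby, Brent, Elton}: 304.
Adding Sutton: each post office re-picks its cheapest; new service cost 183, saving 121.
Extra fixed cost: 140. Net change = 140 − 121 = 19.
(Totals: 583 → 602.)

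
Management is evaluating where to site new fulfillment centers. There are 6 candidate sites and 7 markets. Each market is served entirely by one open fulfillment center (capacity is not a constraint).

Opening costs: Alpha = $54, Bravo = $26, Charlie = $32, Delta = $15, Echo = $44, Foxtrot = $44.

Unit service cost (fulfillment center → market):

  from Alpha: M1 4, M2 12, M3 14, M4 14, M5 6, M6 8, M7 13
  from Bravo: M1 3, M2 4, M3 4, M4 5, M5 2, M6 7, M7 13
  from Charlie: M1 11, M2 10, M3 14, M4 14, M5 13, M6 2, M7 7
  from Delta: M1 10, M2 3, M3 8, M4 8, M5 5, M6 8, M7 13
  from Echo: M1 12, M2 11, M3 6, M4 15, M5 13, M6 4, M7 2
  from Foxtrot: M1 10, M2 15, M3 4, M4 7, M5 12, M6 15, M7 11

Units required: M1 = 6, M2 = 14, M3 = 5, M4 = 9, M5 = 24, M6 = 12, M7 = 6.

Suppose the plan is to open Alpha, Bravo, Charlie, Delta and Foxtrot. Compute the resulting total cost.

Total cost: 410

Each market is assigned to its cheapest site among the open ones.
{Alpha, Bravo, Charlie, Delta, Foxtrot}: M1→Bravo 3·6=18, M2→Delta 3·14=42, M3→Bravo 4·5=20, M4→Bravo 5·9=45, M5→Bravo 2·24=48, M6→Charlie 2·12=24, M7→Charlie 7·6=42. Service 239; fixed 171; total 410.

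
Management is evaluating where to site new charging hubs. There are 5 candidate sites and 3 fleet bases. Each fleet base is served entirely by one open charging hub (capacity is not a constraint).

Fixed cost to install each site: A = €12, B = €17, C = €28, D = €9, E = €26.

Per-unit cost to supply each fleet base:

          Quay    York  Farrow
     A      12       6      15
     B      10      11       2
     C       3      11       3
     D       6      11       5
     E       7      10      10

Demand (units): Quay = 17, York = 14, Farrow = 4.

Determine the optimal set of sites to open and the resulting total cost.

Open A and C; minimum total cost 187.

For any fixed open set, each fleet base goes to its cheapest open site; total = fixed + service.
{A, C}: Quay→C 3·17=51, York→A 6·14=84, Farrow→C 3·4=12. Service 147; fixed 40; total 187.
{A, C, D}: service 147 + fixed 49 = 196
{A, B, C}: Quay→C 3·17=51, York→A 6·14=84, Farrow→B 2·4=8. Service 143; fixed 57; total 200.
{A, B, C, D, E}: service 143 + fixed 92 = 235
No other subset beats 187.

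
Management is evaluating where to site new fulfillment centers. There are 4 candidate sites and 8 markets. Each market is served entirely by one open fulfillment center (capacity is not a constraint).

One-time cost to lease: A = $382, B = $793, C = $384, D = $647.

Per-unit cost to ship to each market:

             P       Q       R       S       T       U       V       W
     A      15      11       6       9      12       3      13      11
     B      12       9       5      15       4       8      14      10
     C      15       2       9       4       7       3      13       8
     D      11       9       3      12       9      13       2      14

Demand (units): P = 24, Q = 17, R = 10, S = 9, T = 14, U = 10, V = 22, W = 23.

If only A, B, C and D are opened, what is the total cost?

Each market is assigned to its cheapest site among the open ones.
{A, B, C, D}: P→D 11·24=264, Q→C 2·17=34, R→D 3·10=30, S→C 4·9=36, T→B 4·14=56, U→A 3·10=30, V→D 2·22=44, W→C 8·23=184. Service 678; fixed 2206; total 2884.

Total cost: 2884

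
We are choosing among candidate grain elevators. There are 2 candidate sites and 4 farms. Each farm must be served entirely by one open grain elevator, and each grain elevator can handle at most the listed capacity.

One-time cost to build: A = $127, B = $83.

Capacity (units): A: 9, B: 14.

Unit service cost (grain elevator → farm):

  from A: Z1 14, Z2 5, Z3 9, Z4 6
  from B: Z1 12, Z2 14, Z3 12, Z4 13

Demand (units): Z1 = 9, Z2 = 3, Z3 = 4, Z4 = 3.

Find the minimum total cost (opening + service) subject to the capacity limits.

Open {A, B}: Z1→B 12·9=108, Z2→A 5·3=15, Z3→B 12·4=48, Z4→A 6·3=18.
Loads: A carries 6/9, B carries 13/14. Service 189; fixed 210; total 399.
Next best feasible plan costs 408.

Minimum total cost: 399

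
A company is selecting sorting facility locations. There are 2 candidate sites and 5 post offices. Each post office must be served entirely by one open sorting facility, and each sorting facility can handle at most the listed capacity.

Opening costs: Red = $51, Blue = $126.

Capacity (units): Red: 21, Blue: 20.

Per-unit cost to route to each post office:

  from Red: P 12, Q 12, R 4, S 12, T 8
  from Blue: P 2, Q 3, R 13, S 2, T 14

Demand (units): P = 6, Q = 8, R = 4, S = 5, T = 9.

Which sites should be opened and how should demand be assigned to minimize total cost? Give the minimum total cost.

Minimum total cost: 311

Open {Red, Blue}: P→Blue 2·6=12, Q→Blue 3·8=24, R→Red 4·4=16, S→Blue 2·5=10, T→Red 8·9=72.
Loads: Red carries 13/21, Blue carries 19/20. Service 134; fixed 177; total 311.
Next best feasible plan costs 361.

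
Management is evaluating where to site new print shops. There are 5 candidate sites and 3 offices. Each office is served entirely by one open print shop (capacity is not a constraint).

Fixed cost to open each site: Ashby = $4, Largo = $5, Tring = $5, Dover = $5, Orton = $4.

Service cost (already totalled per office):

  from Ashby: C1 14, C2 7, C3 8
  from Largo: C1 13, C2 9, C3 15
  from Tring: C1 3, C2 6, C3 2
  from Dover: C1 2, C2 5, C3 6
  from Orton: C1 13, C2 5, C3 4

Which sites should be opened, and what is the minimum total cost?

Open Tring only; minimum total cost 16.

For any fixed open set, each office goes to its cheapest open site; total = fixed + service.
{Tring}: C1→Tring 3, C2→Tring 6, C3→Tring 2. Service 11; fixed 5; total 16.
{Dover}: C1→Dover 2, C2→Dover 5, C3→Dover 6. Service 13; fixed 5; total 18.
{Tring, Dover}: service 9 + fixed 10 = 19
{Ashby, Largo, Tring, Dover, Orton}: service 9 + fixed 23 = 32
No other subset beats 16.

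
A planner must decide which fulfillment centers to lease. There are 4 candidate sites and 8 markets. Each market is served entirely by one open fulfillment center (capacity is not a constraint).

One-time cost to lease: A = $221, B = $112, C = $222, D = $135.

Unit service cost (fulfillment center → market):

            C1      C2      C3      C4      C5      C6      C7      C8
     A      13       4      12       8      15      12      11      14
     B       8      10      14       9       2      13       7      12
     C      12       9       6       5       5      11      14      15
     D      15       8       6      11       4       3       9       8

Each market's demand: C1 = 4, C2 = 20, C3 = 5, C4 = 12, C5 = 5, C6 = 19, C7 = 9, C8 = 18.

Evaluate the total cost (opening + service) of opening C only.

Each market is assigned to its cheapest site among the open ones.
{C}: C1→C 12·4=48, C2→C 9·20=180, C3→C 6·5=30, C4→C 5·12=60, C5→C 5·5=25, C6→C 11·19=209, C7→C 14·9=126, C8→C 15·18=270. Service 948; fixed 222; total 1170.

Total cost: 1170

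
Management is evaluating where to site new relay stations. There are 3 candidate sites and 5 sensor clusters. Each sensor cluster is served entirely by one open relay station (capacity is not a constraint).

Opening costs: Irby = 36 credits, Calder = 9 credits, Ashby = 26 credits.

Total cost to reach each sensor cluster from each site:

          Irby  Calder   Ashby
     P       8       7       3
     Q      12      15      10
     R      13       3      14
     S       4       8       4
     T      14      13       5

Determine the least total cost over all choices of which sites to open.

For any fixed open set, each sensor cluster goes to its cheapest open site; total = fixed + service.
{Calder}: P→Calder 7, Q→Calder 15, R→Calder 3, S→Calder 8, T→Calder 13. Service 46; fixed 9; total 55.
{Calder, Ashby}: P→Ashby 3, Q→Ashby 10, R→Calder 3, S→Ashby 4, T→Ashby 5. Service 25; fixed 35; total 60.
{Ashby}: service 36 + fixed 26 = 62
{Irby, Calder, Ashby}: service 25 + fixed 71 = 96
No other subset beats 55.

Minimum total cost: 55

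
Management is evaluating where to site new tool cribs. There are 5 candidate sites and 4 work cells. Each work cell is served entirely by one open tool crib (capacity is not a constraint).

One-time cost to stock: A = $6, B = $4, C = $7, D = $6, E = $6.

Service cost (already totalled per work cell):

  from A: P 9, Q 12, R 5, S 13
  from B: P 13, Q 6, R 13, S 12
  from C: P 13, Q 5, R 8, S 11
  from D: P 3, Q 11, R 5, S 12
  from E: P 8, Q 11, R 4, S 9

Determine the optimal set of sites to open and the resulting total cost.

Open B and D; minimum total cost 36.

For any fixed open set, each work cell goes to its cheapest open site; total = fixed + service.
{B, D}: P→D 3, Q→B 6, R→D 5, S→B 12. Service 26; fixed 10; total 36.
{B, E}: P→E 8, Q→B 6, R→E 4, S→E 9. Service 27; fixed 10; total 37.
{C, D}: service 24 + fixed 13 = 37
{A, B, C, D, E}: P→D 3, Q→C 5, R→E 4, S→E 9. Service 21; fixed 29; total 50.
No other subset beats 36.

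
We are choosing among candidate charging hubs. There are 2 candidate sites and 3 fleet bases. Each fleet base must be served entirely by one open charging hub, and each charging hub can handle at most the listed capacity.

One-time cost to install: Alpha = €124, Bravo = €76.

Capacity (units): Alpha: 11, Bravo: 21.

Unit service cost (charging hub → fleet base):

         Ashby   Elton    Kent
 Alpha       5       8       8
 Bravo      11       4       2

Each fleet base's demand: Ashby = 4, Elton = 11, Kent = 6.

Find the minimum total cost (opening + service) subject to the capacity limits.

Open {Bravo}: Ashby→Bravo 11·4=44, Elton→Bravo 4·11=44, Kent→Bravo 2·6=12.
Loads: Bravo carries 21/21. Service 100; fixed 76; total 176.
Next best feasible plan costs 276.

Minimum total cost: 176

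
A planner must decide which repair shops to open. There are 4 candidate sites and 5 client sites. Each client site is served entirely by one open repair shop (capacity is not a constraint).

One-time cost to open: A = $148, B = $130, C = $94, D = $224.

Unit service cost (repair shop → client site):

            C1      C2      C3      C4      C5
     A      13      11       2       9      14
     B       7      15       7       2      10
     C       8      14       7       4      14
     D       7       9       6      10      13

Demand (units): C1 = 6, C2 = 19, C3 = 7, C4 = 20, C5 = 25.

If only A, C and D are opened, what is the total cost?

Total cost: 1098

Each client site is assigned to its cheapest site among the open ones.
{A, C, D}: C1→D 7·6=42, C2→D 9·19=171, C3→A 2·7=14, C4→C 4·20=80, C5→D 13·25=325. Service 632; fixed 466; total 1098.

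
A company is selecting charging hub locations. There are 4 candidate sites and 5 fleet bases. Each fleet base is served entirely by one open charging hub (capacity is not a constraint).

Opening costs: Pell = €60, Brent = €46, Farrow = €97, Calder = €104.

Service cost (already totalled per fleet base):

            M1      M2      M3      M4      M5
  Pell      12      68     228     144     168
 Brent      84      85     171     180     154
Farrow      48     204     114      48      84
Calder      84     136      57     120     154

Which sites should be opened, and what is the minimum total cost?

Open Pell and Farrow; minimum total cost 483.

For any fixed open set, each fleet base goes to its cheapest open site; total = fixed + service.
{Pell, Farrow}: M1→Pell 12, M2→Pell 68, M3→Farrow 114, M4→Farrow 48, M5→Farrow 84. Service 326; fixed 157; total 483.
{Brent, Farrow}: M1→Farrow 48, M2→Brent 85, M3→Farrow 114, M4→Farrow 48, M5→Farrow 84. Service 379; fixed 143; total 522.
{Pell, Brent, Farrow}: service 326 + fixed 203 = 529
{Pell, Brent, Farrow, Calder}: service 269 + fixed 307 = 576
No other subset beats 483.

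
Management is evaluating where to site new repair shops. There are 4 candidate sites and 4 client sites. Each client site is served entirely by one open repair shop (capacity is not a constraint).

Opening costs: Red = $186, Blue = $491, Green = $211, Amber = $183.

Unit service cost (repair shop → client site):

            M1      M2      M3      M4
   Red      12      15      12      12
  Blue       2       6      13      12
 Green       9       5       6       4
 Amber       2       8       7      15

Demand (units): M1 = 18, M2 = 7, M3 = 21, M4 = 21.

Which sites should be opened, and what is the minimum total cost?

For any fixed open set, each client site goes to its cheapest open site; total = fixed + service.
{Green}: M1→Green 9·18=162, M2→Green 5·7=35, M3→Green 6·21=126, M4→Green 4·21=84. Service 407; fixed 211; total 618.
{Green, Amber}: M1→Amber 2·18=36, M2→Green 5·7=35, M3→Green 6·21=126, M4→Green 4·21=84. Service 281; fixed 394; total 675.
{Amber}: M1→Amber 2·18=36, M2→Amber 8·7=56, M3→Amber 7·21=147, M4→Amber 15·21=315. Service 554; fixed 183; total 737.
{Red, Blue, Green, Amber}: service 281 + fixed 1071 = 1352
(All 15 nonempty subsets were checked; Green only is lowest.)

Open Green only; minimum total cost 618.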